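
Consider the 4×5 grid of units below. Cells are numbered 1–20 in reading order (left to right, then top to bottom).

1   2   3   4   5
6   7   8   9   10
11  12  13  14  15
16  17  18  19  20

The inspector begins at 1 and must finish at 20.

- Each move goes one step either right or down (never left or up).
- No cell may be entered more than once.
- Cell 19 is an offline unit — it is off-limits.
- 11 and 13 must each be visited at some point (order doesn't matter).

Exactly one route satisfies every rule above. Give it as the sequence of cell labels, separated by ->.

1 -> 6 -> 11 -> 12 -> 13 -> 14 -> 15 -> 20

Moves only go right or down, so the column and row indices never decrease.
Route from 1: down 2 to 11, right 4 to 15, down 1 to 20 — 7 moves in all.
Check: all required cells visited.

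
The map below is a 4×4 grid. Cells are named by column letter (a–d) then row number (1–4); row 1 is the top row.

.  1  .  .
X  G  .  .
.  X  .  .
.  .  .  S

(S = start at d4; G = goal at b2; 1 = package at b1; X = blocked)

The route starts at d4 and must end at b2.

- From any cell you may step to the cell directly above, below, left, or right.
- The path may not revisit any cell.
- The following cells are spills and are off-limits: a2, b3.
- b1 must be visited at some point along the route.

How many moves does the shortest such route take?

6

Any route passes through b1 somewhere between d4 and b2. Summing Manhattan distances along the two legs (d4 → b1 → b2) gives a lower bound of 5 + 1 = 6 moves.
A route of 6 moves achieves this: d4 → d3 → d2 → d1 → c1 → b1 → b2.
Since 6 matches the lower bound, it is optimal.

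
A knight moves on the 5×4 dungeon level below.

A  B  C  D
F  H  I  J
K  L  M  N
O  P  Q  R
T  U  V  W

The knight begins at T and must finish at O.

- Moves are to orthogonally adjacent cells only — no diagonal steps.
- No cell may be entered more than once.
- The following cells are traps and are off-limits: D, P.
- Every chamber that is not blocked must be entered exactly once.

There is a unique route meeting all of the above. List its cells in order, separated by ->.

Need to visit all 18 open cells exactly once, starting at T and ending at O.
Route from T: right 3 to W, up 1 to R, left 1 to Q, up 1 to M, right 1 to N, up 1 to J, left 1 to I, up 1 to C, left 2 to A, down 1 to F, right 1 to H, down 1 to L, left 1 to K, down 1 to O — 17 moves in all.
Check: all 18 open cells covered.

T -> U -> V -> W -> R -> Q -> M -> N -> J -> I -> C -> B -> A -> F -> H -> L -> K -> O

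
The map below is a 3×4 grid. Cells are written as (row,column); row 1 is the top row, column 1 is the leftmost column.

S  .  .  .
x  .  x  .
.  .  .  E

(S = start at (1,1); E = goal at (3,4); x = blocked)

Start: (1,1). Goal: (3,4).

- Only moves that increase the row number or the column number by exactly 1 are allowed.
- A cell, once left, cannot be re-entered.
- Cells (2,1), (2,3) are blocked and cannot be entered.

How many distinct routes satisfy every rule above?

A right/down-only route from (1,1) to (3,4) makes exactly 2 down-moves and 3 right-moves in some order.
With no other constraints that would be C(5,2) = 10 routes.
Subtract routes through each blocked cell (inclusion–exclusion for overlaps): − through (2,1): 4 − through (2,3): 6 + through (2,1)&(2,3): 2 → 2.
That gives 2 routes.

2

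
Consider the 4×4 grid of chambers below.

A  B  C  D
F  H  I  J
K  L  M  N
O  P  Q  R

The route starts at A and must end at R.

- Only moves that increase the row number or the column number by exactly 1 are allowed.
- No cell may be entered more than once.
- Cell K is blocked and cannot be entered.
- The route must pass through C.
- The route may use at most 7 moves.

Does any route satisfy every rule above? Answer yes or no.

yes

One route that works: A → B → C → I → M → Q → R.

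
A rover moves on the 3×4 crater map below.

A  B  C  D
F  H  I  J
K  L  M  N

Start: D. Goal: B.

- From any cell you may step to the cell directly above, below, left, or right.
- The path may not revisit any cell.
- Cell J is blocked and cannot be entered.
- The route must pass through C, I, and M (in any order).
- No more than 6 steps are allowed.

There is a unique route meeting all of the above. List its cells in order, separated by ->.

D -> C -> I -> M -> L -> H -> B

The budget equals the shortest possible length, so every move has to be on a shortest route through the required cells.
Route from D: left 1 to C, down 2 to M, left 1 to L, up 2 to B — 6 moves in all.
Check: all required cells visited; 6 ≤ 6 moves.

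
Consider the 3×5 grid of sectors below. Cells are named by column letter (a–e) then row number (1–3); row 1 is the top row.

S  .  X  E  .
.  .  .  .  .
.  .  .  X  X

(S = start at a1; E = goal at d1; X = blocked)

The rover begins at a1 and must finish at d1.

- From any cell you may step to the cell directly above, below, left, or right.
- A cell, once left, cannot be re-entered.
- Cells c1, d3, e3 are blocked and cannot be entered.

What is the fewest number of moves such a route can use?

The Manhattan distance from a1 to d1 is |1−1| + |1−4| = 3, so at least 3 moves are needed.
That bound ignores the blocked cells. Measuring each leg by the fewest moves that actually steer around them (a1→d1: 5) raises the lower bound to 5.
A route of 5 moves exists: a1 → a2 → b2 → c2 → d2 → d1.
Since 5 matches that lower bound, it is optimal.

5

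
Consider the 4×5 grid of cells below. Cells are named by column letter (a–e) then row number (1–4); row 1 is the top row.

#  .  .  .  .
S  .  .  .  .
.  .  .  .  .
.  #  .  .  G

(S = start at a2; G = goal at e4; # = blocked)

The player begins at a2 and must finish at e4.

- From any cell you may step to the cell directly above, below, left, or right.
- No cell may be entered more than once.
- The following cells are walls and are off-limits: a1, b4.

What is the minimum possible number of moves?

The Manhattan distance from a2 to e4 is |2−4| + |1−5| = 6, so at least 6 moves are needed.
A route of 6 moves achieves this: a2 → a3 → b3 → c3 → c4 → d4 → e4.
Since 6 matches the lower bound, it is optimal.

6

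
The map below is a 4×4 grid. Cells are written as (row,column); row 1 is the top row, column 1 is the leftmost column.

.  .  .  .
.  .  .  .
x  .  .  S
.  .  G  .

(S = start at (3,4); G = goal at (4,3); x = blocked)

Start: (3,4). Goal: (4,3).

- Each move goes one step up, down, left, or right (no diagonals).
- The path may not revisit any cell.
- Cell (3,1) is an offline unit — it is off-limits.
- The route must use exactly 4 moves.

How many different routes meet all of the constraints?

Need simple routes of exactly 4 moves from (3,4) to (4,3) (Manhattan distance 2, so 1 moves are spent on a detour and 1 undoing it).
Enumerating: (3,4) (2,4) (2,3) (3,3) (4,3) | (3,4) (3,3) (3,2) (4,2) (4,3).
That gives 2 routes.

2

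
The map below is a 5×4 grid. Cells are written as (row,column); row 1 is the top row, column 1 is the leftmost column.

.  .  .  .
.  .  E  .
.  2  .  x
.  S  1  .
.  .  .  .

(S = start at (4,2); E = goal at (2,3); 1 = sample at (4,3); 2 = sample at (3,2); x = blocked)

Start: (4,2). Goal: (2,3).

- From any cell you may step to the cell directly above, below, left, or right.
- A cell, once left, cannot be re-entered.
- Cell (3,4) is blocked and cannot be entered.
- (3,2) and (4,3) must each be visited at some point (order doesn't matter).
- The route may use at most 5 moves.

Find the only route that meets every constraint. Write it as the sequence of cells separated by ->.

Any route must reach (3,2) and (4,3) and still end at (2,3) within 5 moves, so the order of the required stops is forced.
Route from (4,2): right 1 to (4,3), up 1 to (3,3), left 1 to (3,2), up 1 to (2,2), right 1 to (2,3) — 5 moves in all.
Check: all required cells visited; 5 ≤ 5 moves.

(4,2) -> (4,3) -> (3,3) -> (3,2) -> (2,2) -> (2,3)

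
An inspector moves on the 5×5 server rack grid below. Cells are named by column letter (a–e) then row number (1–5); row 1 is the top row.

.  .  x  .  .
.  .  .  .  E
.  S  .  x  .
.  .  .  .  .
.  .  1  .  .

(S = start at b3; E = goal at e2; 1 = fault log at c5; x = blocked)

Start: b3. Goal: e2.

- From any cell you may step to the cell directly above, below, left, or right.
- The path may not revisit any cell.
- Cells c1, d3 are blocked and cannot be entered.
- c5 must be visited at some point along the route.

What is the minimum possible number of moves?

8

Any route passes through c5 somewhere between b3 and e2. Summing Manhattan distances along the two legs (b3 → c5 → e2) gives a lower bound of 3 + 5 = 8 moves.
A route of 8 moves achieves this: b3 → b4 → b5 → c5 → c4 → c3 → c2 → d2 → e2.
Since 8 matches the lower bound, it is optimal.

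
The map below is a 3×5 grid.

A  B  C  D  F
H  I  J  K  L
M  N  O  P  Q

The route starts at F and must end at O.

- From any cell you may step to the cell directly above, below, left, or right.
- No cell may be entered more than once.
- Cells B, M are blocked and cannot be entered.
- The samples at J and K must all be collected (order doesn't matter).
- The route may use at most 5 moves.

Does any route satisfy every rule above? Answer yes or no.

One route that works: F → L → K → J → O.

yes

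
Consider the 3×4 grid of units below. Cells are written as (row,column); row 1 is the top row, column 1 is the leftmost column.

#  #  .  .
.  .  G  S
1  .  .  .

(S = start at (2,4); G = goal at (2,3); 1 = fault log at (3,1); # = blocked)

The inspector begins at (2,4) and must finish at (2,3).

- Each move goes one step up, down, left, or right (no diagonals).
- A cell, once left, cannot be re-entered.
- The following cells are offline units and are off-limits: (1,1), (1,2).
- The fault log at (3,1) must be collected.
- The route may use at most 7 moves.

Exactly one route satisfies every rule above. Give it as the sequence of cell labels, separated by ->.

(2,4) -> (3,4) -> (3,3) -> (3,2) -> (3,1) -> (2,1) -> (2,2) -> (2,3)

Any route must reach (3,1) and still end at (2,3) within 7 moves, so the order of the required stops is forced.
Route from (2,4): down to (3,4), 3× left (reaching (3,1)), up to (2,1), 2× right (reaching (2,3)) — 7 moves in all.
Check: all required cells visited; 7 ≤ 7 moves.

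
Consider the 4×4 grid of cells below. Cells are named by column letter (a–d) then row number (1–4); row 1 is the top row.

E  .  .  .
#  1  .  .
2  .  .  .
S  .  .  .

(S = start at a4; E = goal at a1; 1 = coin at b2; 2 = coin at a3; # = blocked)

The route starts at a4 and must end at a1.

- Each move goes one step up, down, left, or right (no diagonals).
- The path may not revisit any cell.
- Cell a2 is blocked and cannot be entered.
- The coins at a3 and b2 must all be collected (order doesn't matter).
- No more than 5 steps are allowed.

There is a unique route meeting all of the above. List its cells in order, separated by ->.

Any route must reach a3 and b2 and still end at a1 within 5 moves, so the order of the required stops is forced.
Route from a4: up 1 to a3, right 1 to b3, up 2 to b1, left 1 to a1 — 5 moves in all.
Check: all required cells visited; 5 ≤ 5 moves.

a4 -> a3 -> b3 -> b2 -> b1 -> a1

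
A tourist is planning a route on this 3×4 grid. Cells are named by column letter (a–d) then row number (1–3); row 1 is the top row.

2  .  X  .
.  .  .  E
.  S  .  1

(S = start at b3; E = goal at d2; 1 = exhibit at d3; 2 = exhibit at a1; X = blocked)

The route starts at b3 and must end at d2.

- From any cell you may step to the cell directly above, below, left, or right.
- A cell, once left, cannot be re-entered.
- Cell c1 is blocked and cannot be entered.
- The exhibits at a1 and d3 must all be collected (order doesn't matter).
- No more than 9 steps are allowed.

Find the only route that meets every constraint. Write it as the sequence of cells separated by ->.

b3 -> a3 -> a2 -> a1 -> b1 -> b2 -> c2 -> c3 -> d3 -> d2

Any route must reach a1 and d3 and still end at d2 within 9 moves, so the order of the required stops is forced.
Route from b3: left to a3, 2× up (reaching a1), right to b1, down to b2, right to c2, down to c3, right to d3, up to d2 — 9 moves in all.
Check: all required cells visited; 9 ≤ 9 moves.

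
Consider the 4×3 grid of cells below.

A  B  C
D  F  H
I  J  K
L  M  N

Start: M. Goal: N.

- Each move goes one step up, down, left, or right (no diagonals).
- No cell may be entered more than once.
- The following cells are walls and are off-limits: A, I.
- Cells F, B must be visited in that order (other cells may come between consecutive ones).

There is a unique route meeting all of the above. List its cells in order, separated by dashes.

M - J - F - B - C - H - K - N

The waypoints must appear in the order F, B, with no cell reused.
Route from M: up 3 to B, right 1 to C, down 3 to N — 7 moves in all.
Check: order respected (F at step 2, B at step 3).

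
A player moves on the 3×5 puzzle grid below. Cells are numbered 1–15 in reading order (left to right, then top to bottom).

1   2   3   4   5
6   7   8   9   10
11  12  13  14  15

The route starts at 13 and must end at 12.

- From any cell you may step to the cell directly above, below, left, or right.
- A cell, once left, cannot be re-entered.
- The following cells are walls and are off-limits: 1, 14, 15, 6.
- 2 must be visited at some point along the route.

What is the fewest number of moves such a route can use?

Any route passes through 2 somewhere between 13 and 12. Summing Manhattan distances along the two legs (13 → 2 → 12) gives a lower bound of 3 + 2 = 5 moves.
A route of 5 moves achieves this: 13 → 8 → 3 → 2 → 7 → 12.
Since 5 matches the lower bound, it is optimal.

5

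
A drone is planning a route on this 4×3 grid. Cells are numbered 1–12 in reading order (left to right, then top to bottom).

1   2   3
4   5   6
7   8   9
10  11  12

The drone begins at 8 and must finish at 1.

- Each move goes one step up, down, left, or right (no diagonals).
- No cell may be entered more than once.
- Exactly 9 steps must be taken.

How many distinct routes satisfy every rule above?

7

Need simple routes of exactly 9 moves from 8 to 1 (Manhattan distance 3, so 3 moves are spent on a detour and 3 undoing it).
Enumerating: 8 5 6 9 12 11 10 7 4 1 | 8 11 10 7 4 5 6 3 2 1 | 8 11 12 9 6 3 2 5 4 1 | 8 7 10 11 12 9 6 3 2 1 | 8 7 10 11 12 9 6 5 2 1 | 8 7 10 11 12 9 6 5 4 1 | 8 9 12 11 10 7 4 5 2 1.
That gives 7 routes.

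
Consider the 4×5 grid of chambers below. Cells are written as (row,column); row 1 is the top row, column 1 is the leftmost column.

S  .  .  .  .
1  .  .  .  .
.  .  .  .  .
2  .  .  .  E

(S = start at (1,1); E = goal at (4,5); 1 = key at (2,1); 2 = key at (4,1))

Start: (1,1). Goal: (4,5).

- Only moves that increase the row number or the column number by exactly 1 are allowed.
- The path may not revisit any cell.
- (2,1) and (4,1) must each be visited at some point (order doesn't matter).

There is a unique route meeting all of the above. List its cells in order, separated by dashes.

Moves only go right or down, so the column and row indices never decrease.
Route from (1,1): down 3 to (4,1), right 4 to (4,5) — 7 moves in all.
Check: all required cells visited.

(1,1) - (2,1) - (3,1) - (4,1) - (4,2) - (4,3) - (4,4) - (4,5)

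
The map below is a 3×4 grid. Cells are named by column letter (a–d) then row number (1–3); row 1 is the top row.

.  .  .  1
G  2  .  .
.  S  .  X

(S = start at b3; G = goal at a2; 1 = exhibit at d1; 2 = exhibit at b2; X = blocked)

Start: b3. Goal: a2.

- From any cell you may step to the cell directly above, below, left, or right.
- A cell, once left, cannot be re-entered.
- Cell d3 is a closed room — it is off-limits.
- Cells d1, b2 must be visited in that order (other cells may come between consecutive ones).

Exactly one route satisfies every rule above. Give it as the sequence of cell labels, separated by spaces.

The waypoints must appear in the order d1, b2, with no cell reused.
Route from b3: right 1 to c3, up 1 to c2, right 1 to d2, up 1 to d1, left 2 to b1, down 1 to b2, left 1 to a2 — 8 moves in all.
Check: order respected (1 at step 4, 2 at step 7).

b3 c3 c2 d2 d1 c1 b1 b2 a2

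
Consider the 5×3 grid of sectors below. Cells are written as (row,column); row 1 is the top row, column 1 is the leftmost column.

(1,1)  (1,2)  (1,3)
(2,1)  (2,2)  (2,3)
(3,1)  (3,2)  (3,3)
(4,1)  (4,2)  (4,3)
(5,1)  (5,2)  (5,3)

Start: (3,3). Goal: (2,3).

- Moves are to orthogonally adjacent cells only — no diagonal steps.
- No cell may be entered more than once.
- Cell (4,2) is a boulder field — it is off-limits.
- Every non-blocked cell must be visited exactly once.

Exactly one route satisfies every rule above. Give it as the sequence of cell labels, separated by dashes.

Need to visit all 14 open cells exactly once, starting at (3,3) and ending at (2,3).
Cell (5,2) has only two open neighbours ((5,1) and (5,3)), so the path must pass straight through it: one of those is the cell it's entered from and the other is where it exits.
Route from (3,3): 2× down (reaching (5,3)), 2× left (reaching (5,1)), 2× up (reaching (3,1)), right to (3,2), up to (2,2), left to (2,1), up to (1,1), 2× right (reaching (1,3)), down to (2,3) — 13 moves in all.
Check: all 14 open cells covered.

(3,3) - (4,3) - (5,3) - (5,2) - (5,1) - (4,1) - (3,1) - (3,2) - (2,2) - (2,1) - (1,1) - (1,2) - (1,3) - (2,3)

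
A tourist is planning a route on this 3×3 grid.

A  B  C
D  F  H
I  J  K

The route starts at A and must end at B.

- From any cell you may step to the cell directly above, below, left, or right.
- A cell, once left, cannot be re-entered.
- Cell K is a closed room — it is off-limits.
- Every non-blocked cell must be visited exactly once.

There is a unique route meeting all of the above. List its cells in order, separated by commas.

A, D, I, J, F, H, C, B

Need to visit all 8 open cells exactly once, starting at A and ending at B.
Route from A: 2× down (reaching I), right to J, up to F, right to H, up to C, left to B — 7 moves in all.
Check: all 8 open cells covered.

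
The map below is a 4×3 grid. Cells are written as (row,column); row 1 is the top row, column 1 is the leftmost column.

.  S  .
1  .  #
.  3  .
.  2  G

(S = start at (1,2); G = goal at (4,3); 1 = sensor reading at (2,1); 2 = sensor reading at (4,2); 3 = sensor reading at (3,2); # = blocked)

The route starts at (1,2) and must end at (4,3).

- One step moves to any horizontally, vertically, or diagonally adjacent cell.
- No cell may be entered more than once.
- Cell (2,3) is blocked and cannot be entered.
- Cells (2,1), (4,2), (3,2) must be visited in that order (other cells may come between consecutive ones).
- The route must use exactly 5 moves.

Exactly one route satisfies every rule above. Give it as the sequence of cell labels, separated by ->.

The waypoints must appear in the order (2,1), (4,2), (3,2), with no cell reused.
Route from (1,2): down-left to (2,1), down to (3,1), down-right to (4,2), up to (3,2), down-right to (4,3) — 5 moves in all.
Check: order respected (1 at step 1, 2 at step 3, 3 at step 4); 5 moves as required.

(1,2) -> (2,1) -> (3,1) -> (4,2) -> (3,2) -> (4,3)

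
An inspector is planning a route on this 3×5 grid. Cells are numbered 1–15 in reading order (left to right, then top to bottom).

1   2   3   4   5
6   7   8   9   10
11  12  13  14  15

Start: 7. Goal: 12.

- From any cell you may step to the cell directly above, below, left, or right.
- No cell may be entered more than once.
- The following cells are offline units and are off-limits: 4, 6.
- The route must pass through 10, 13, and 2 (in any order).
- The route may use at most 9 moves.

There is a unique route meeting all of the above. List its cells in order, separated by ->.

7 -> 2 -> 3 -> 8 -> 9 -> 10 -> 15 -> 14 -> 13 -> 12

The 9-move cap with required stops at 10, 13, 2 leaves no slack for detours.
Route from 7: up to 2, right to 3, down to 8, 2× right (reaching 10), down to 15, 3× left (reaching 12) — 9 moves in all.
Check: all required cells visited; 9 ≤ 9 moves.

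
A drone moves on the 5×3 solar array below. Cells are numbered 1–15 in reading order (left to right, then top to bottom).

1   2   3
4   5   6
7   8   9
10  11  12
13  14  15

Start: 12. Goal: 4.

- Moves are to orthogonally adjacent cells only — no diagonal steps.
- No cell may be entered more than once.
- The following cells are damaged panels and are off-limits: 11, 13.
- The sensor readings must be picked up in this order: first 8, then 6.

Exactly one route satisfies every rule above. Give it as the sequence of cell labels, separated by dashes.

The waypoints must appear in the order 8, 6, with no cell reused.
Route from 12: up 1 to 9, left 1 to 8, up 1 to 5, right 1 to 6, up 1 to 3, left 2 to 1, down 1 to 4 — 8 moves in all.
Check: order respected (8 at step 2, 6 at step 4).

12 - 9 - 8 - 5 - 6 - 3 - 2 - 1 - 4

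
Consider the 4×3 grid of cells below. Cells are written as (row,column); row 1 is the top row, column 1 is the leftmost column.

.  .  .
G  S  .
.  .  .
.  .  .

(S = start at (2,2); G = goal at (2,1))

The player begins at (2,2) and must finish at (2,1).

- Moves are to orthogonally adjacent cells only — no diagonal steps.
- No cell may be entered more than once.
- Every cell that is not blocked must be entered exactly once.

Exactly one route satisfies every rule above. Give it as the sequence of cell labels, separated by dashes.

Need to visit all 12 open cells exactly once, starting at (2,2) and ending at (2,1).
Cell (4,3) has only two open neighbours ((3,3) and (4,2)), so the path must pass straight through it: one of those is the cell it's entered from and the other is where it exits.
Route from (2,2): down to (3,2), left to (3,1), down to (4,1), 2× right (reaching (4,3)), 3× up (reaching (1,3)), 2× left (reaching (1,1)), down to (2,1) — 11 moves in all.
Check: all 12 open cells covered.

(2,2) - (3,2) - (3,1) - (4,1) - (4,2) - (4,3) - (3,3) - (2,3) - (1,3) - (1,2) - (1,1) - (2,1)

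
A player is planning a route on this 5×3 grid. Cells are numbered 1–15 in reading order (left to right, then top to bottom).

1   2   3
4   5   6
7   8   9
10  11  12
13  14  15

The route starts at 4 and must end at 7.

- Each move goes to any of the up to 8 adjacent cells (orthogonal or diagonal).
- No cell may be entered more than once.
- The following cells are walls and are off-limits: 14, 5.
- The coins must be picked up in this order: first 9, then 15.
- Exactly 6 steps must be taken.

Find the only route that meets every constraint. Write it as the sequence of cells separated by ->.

4 -> 8 -> 9 -> 12 -> 15 -> 11 -> 7

The waypoints must appear in the order 9, 15, with no cell reused.
Route from 4: down-right to 8, right to 9, 2× down (reaching 15), 2× up-left (reaching 7) — 6 moves in all.
Check: order respected (9 at step 2, 15 at step 4); 6 moves as required.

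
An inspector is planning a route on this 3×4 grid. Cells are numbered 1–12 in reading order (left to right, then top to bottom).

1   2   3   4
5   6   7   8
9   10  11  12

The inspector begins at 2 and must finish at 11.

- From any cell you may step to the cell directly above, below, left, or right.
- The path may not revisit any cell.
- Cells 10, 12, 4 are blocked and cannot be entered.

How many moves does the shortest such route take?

The Manhattan distance from 2 to 11 is |1−3| + |2−3| = 3, so at least 3 moves are needed.
A route of 3 moves achieves this: 2 → 6 → 7 → 11.
Since 3 matches the lower bound, it is optimal.

3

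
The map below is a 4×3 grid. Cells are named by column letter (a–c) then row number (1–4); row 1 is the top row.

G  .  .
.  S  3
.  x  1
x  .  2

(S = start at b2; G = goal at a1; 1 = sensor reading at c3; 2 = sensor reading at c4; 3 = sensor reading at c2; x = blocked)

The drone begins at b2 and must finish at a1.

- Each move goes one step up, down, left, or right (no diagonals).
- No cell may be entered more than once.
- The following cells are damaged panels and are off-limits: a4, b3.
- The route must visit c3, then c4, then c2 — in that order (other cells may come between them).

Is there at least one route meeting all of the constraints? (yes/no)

no

Even ignoring the required order, no revisit-free route from b2 to a1 manages to pass through all of c3, c4, and c2: branching out from b2, every path either misses one of them or, having collected them, can no longer reach a1 without re-entering a cell.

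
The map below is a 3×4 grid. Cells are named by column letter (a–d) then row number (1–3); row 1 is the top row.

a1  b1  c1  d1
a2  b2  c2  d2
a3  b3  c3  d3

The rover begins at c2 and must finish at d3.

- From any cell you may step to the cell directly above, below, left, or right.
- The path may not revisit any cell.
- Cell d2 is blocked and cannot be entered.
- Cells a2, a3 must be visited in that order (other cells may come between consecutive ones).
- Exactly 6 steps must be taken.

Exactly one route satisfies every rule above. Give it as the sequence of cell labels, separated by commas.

The waypoints must appear in the order a2, a3, with no cell reused.
Route from c2: 2× left (reaching a2), down to a3, 3× right (reaching d3) — 6 moves in all.
Check: order respected (a2 at step 2, a3 at step 3); 6 moves as required.

c2, b2, a2, a3, b3, c3, d3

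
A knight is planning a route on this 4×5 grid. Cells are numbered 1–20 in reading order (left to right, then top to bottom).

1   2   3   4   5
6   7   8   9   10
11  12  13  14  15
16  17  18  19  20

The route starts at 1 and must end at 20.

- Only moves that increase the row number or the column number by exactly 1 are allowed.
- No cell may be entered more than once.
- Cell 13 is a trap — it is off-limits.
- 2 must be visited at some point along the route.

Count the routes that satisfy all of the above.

11

A right/down-only route from 1 to 20 makes exactly 3 down-moves and 4 right-moves in some order.
With no other constraints that would be C(7,3) = 35 routes.
Split at 2 and multiply the segment counts (each segment already excludes blocked cells): 1→2: 1; 2→20: 11; product = 11.
That gives 11 routes.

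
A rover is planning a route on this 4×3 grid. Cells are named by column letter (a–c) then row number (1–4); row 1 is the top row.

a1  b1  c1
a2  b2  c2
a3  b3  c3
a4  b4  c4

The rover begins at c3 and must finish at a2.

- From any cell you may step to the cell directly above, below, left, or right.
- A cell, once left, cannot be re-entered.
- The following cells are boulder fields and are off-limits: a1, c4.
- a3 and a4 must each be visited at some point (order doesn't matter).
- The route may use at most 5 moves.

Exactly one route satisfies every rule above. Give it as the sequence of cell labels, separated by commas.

The budget equals the shortest possible length, so every move has to be on a shortest route through the required cells.
Route from c3: left 1 to b3, down 1 to b4, left 1 to a4, up 2 to a2 — 5 moves in all.
Check: all required cells visited; 5 ≤ 5 moves.

c3, b3, b4, a4, a3, a2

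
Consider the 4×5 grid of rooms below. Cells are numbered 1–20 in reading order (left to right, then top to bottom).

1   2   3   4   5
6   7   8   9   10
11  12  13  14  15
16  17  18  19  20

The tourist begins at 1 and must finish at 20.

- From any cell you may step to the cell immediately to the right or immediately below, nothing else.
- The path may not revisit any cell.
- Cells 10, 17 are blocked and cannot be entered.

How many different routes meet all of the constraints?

A right/down-only route from 1 to 20 makes exactly 3 down-moves and 4 right-moves in some order.
With no other constraints that would be C(7,3) = 35 routes.
Subtract routes through each blocked cell (inclusion–exclusion for overlaps): − through 10: 5 − through 17: 4 → 26.
That gives 26 routes.

26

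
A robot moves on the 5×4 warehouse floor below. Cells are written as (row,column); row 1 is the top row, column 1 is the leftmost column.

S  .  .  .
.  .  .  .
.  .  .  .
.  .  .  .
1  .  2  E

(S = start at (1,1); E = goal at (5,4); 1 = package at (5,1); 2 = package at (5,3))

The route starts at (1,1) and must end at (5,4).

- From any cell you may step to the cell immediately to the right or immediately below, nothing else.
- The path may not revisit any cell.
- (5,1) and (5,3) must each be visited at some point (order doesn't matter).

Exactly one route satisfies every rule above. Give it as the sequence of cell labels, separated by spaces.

Moves only go right or down, so the column and row indices never decrease.
Route from (1,1): 4× down (reaching (5,1)), 3× right (reaching (5,4)) — 7 moves in all.
Check: all required cells visited.

(1,1) (2,1) (3,1) (4,1) (5,1) (5,2) (5,3) (5,4)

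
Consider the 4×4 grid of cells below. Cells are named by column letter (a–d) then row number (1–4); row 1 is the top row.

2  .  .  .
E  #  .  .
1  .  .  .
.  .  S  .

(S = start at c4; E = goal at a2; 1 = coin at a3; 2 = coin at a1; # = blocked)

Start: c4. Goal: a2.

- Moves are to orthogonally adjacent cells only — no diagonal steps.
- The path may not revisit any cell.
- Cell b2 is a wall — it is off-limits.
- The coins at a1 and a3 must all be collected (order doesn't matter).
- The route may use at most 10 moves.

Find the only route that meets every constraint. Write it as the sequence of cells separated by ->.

c4 -> b4 -> a4 -> a3 -> b3 -> c3 -> c2 -> c1 -> b1 -> a1 -> a2

The 10-move cap with required stops at a1, a3 leaves no slack for detours.
Route from c4: left 2 to a4, up 1 to a3, right 2 to c3, up 2 to c1, left 2 to a1, down 1 to a2 — 10 moves in all.
Check: all required cells visited; 10 ≤ 10 moves.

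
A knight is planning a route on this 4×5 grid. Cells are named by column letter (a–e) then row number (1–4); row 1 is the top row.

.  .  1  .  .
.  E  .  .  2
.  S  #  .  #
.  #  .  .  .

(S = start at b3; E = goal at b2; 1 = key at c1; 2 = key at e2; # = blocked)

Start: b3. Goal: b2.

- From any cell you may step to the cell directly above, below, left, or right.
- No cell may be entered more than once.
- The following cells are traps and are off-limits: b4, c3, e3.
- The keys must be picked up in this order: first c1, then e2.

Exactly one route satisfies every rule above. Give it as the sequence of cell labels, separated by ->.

The waypoints must appear in the order c1, e2, with no cell reused.
Route from b3: left 1 to a3, up 2 to a1, right 4 to e1, down 1 to e2, left 3 to b2 — 11 moves in all.
Check: order respected (1 at step 5, 2 at step 8).

b3 -> a3 -> a2 -> a1 -> b1 -> c1 -> d1 -> e1 -> e2 -> d2 -> c2 -> b2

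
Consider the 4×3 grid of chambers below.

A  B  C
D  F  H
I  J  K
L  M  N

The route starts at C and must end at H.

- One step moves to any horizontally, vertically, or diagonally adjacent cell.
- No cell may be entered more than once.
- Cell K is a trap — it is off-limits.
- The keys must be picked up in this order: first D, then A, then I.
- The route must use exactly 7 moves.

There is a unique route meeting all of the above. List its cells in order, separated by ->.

The waypoints must appear in the order D, A, I, with no cell reused.
Route from C: left to B, down-left to D, up to A, down-right to F, down-left to I, right to J, up-right to H — 7 moves in all.
Check: order respected (D at step 2, A at step 3, I at step 5); 7 moves as required.

C -> B -> D -> A -> F -> I -> J -> H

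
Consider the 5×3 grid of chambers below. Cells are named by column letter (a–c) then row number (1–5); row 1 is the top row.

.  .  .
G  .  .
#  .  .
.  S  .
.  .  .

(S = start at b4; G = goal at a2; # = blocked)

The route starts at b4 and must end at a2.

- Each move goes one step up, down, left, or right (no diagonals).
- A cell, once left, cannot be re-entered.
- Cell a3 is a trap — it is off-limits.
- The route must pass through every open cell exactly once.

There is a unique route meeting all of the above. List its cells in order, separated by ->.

b4 -> a4 -> a5 -> b5 -> c5 -> c4 -> c3 -> b3 -> b2 -> c2 -> c1 -> b1 -> a1 -> a2

Need to visit all 14 open cells exactly once, starting at b4 and ending at a2.
Cell a1 has only two open neighbours (a2 and b1), so the path must pass straight through it: one of those is the cell it's entered from and the other is where it exits.
Route from b4: left 1 to a4, down 1 to a5, right 2 to c5, up 2 to c3, left 1 to b3, up 1 to b2, right 1 to c2, up 1 to c1, left 2 to a1, down 1 to a2 — 13 moves in all.
Check: all 14 open cells covered.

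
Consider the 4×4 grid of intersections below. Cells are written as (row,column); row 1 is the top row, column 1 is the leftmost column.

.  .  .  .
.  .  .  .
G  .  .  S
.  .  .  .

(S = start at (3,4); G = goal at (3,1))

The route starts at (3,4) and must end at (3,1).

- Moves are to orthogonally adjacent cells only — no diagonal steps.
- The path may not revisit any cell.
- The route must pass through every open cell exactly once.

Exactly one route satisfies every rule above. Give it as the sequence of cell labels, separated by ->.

(3,4) -> (4,4) -> (4,3) -> (3,3) -> (2,3) -> (2,4) -> (1,4) -> (1,3) -> (1,2) -> (1,1) -> (2,1) -> (2,2) -> (3,2) -> (4,2) -> (4,1) -> (3,1)

Need to visit all 16 open cells exactly once, starting at (3,4) and ending at (3,1).
Cell (1,4) has only two open neighbours ((2,4) and (1,3)), so the path must pass straight through it: one of those is the cell it's entered from and the other is where it exits.
Route from (3,4): down to (4,4), left to (4,3), 2× up (reaching (2,3)), right to (2,4), up to (1,4), 3× left (reaching (1,1)), down to (2,1), right to (2,2), 2× down (reaching (4,2)), left to (4,1), up to (3,1) — 15 moves in all.
Check: all 16 open cells covered.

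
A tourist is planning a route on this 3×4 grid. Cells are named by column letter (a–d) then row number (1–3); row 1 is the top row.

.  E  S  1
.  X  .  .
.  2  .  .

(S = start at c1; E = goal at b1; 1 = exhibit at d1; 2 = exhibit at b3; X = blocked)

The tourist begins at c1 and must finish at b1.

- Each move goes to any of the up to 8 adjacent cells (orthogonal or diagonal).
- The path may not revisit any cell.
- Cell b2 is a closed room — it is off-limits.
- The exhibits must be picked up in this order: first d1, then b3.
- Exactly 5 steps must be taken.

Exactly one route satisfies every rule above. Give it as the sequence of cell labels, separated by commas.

The waypoints must appear in the order d1, b3, with no cell reused.
Route from c1: right to d1, 2× down-left (reaching b3), up-left to a2, up-right to b1 — 5 moves in all.
Check: order respected (1 at step 1, 2 at step 3); 5 moves as required.

c1, d1, c2, b3, a2, b1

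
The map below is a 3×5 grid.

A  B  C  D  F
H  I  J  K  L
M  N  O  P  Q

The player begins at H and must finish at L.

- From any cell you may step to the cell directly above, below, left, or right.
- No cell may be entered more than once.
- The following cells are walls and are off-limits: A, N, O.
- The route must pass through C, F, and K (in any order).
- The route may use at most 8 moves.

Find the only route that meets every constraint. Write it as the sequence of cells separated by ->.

H -> I -> B -> C -> J -> K -> D -> F -> L

Any route must reach C, F, and K and still end at L within 8 moves, so the order of the required stops is forced.
Route from H: right to I, up to B, right to C, down to J, right to K, up to D, right to F, down to L — 8 moves in all.
Check: all required cells visited; 8 ≤ 8 moves.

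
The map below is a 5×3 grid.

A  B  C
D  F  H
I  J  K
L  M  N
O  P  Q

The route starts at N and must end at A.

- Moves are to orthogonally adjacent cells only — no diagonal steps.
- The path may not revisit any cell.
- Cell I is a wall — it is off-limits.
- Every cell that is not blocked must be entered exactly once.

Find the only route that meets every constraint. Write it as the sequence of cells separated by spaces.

N Q P O L M J K H C B F D A

Need to visit all 14 open cells exactly once, starting at N and ending at A.
Cell Q has only two open neighbours (N and P), so the path must pass straight through it: one of those is the cell it's entered from and the other is where it exits.
Route from N: down to Q, 2× left (reaching O), up to L, right to M, up to J, right to K, 2× up (reaching C), left to B, down to F, left to D, up to A — 13 moves in all.
Check: all 14 open cells covered.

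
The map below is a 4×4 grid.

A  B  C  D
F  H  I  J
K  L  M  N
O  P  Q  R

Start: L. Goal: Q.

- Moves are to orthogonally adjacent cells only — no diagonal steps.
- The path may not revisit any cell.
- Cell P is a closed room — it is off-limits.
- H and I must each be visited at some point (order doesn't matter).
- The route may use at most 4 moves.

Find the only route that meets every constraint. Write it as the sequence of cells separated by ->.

L -> H -> I -> M -> Q

The budget equals the shortest possible length, so every move has to be on a shortest route through the required cells.
Route from L: up 1 to H, right 1 to I, down 2 to Q — 4 moves in all.
Check: all required cells visited; 4 ≤ 4 moves.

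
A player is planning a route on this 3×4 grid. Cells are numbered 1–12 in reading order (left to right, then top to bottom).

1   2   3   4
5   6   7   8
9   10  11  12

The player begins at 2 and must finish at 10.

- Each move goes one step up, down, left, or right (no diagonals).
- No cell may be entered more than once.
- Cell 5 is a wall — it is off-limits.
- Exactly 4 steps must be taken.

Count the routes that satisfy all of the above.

Need simple routes of exactly 4 moves from 2 to 10 (Manhattan distance 2, so 1 moves are spent on a detour and 1 undoing it).
Enumerating: 2 6 7 11 10 | 2 3 7 11 10 | 2 3 7 6 10.
That gives 3 routes.

3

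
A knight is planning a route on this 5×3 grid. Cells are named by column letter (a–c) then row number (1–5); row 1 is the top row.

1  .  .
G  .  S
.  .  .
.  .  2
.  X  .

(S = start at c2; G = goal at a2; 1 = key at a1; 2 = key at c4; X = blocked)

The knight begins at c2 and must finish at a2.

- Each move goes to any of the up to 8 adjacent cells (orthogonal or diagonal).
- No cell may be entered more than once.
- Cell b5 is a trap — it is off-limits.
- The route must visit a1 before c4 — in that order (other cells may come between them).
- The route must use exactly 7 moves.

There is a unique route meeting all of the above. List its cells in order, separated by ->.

c2 -> b1 -> a1 -> b2 -> c3 -> c4 -> b3 -> a2

The waypoints must appear in the order a1, c4, with no cell reused.
Route from c2: up-left to b1, left to a1, 2× down-right (reaching c3), down to c4, 2× up-left (reaching a2) — 7 moves in all.
Check: order respected (1 at step 2, 2 at step 5); 7 moves as required.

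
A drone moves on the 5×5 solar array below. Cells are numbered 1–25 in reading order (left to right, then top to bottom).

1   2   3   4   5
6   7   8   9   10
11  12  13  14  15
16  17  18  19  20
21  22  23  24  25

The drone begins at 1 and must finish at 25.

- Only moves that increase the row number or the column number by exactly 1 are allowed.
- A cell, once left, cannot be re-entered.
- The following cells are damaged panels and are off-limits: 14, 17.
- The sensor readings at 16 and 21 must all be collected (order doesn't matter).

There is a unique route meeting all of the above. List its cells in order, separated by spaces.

Moves only go right or down, so the column and row indices never decrease.
Route from 1: down 4 to 21, right 4 to 25 — 8 moves in all.
Check: all required cells visited.

1 6 11 16 21 22 23 24 25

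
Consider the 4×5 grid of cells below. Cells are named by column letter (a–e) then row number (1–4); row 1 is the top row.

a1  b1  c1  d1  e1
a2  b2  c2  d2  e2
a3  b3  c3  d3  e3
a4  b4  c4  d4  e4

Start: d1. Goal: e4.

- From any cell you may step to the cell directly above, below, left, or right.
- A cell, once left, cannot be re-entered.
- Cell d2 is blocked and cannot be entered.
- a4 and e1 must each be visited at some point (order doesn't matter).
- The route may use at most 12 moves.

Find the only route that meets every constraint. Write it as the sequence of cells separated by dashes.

Any route must reach a4 and e1 and still end at e4 within 12 moves, so the order of the required stops is forced.
Route from d1: right to e1, 2× down (reaching e3), 4× left (reaching a3), down to a4, 4× right (reaching e4) — 12 moves in all.
Check: all required cells visited; 12 ≤ 12 moves.

d1 - e1 - e2 - e3 - d3 - c3 - b3 - a3 - a4 - b4 - c4 - d4 - e4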